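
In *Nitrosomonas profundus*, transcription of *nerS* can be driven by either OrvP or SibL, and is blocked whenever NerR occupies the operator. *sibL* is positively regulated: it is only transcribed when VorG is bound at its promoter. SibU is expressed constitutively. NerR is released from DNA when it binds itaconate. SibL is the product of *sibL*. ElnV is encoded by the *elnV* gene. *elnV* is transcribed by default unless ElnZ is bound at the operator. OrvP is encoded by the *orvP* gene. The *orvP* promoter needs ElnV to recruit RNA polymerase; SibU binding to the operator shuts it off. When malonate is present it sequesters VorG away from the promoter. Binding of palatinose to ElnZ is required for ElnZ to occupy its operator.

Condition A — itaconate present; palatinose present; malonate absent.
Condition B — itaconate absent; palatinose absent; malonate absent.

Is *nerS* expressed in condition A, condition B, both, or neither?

A only

Condition A:
Itaconate is present, so NerR is inactive.
SibU is produced constitutively and is active.
Palatinose is present, so ElnZ is active.
With repressor ElnZ bound, *elnV* is not transcribed.
So ElnV is not produced.
With repressor SibU bound, *orvP* is not transcribed.
So OrvP is not produced.
Malonate is absent, so VorG is active.
No repressor is bound and VorG is active, so *sibL* is transcribed.
So SibL is produced and active.
Activator SibL is present, so *nerS* is transcribed.
→ *nerS* is ON in A.
Condition B:
Itaconate is absent, so NerR is active.
SibU is produced constitutively and is active.
Palatinose is absent, so ElnZ is inactive.
With no repressor bound, *elnV* is transcribed.
So ElnV is produced and active.
With repressor SibU bound, *orvP* is not transcribed.
So OrvP is not produced.
Malonate is absent, so VorG is active.
No repressor is bound and VorG is active, so *sibL* is transcribed.
So SibL is produced and active.
With repressor NerR bound, *nerS* is not transcribed.
→ *nerS* is OFF in B.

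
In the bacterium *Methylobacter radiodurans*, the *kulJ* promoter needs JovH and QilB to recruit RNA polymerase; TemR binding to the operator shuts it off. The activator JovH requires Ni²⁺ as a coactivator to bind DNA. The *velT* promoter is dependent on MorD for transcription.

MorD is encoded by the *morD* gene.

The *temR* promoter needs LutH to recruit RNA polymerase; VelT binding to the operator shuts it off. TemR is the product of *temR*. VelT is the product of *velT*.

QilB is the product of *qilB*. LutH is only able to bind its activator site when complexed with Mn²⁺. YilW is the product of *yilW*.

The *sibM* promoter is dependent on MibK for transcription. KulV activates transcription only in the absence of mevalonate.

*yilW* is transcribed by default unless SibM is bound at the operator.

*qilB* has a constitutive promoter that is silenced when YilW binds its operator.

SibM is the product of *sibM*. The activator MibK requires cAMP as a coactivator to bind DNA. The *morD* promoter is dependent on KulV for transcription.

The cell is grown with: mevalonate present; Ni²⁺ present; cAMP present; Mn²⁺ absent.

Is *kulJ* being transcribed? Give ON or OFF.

Ni²⁺ is present, so JovH is active.
cAMP is present, so MibK is active.
No repressor is bound and MibK is active, so *sibM* is transcribed.
So SibM is produced and active.
With repressor SibM bound, *yilW* is not transcribed.
So YilW is not produced.
With no repressor bound, *qilB* is transcribed.
So QilB is produced and active.
Mevalonate is present, so KulV is inactive.
Required activator KulV is absent, so *morD* is not transcribed.
So MorD is not produced.
Required activator MorD is absent, so *velT* is not transcribed.
So VelT is not produced.
Mn²⁺ is absent, so LutH is inactive.
Required activator LutH is absent, so *temR* is not transcribed.
So TemR is not produced.
No repressor is bound and JovH and QilB are active, so *kulJ* is transcribed.

ON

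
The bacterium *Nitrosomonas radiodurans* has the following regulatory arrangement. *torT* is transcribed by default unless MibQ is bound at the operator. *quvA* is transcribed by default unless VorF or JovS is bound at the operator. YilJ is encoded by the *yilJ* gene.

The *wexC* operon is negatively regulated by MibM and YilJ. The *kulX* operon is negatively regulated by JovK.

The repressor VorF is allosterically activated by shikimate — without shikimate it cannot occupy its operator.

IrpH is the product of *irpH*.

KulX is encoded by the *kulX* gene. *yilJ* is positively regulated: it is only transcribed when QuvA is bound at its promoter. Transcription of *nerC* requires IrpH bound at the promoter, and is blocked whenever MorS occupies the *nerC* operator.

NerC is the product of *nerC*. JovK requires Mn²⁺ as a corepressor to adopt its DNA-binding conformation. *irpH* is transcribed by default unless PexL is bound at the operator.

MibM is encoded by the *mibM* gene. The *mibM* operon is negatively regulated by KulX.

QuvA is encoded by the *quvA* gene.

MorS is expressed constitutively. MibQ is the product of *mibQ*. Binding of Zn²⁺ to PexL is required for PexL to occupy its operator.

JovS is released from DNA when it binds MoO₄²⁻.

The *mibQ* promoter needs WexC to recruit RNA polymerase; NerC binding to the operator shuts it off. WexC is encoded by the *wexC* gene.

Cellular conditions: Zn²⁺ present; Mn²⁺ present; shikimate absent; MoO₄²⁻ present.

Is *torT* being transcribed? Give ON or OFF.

ON

Mn²⁺ is present, so JovK is active.
With repressor JovK bound, *kulX* is not transcribed.
So KulX is not produced.
With no repressor bound, *mibM* is transcribed.
So MibM is produced and active.
Shikimate is absent, so VorF is inactive.
MoO₄²⁻ is present, so JovS is inactive.
With no repressor bound, *quvA* is transcribed.
So QuvA is produced and active.
No repressor is bound and QuvA is active, so *yilJ* is transcribed.
So YilJ is produced and active.
With repressor MibM bound, *wexC* is not transcribed.
So WexC is not produced.
MorS is produced constitutively and is active.
Zn²⁺ is present, so PexL is active.
With repressor PexL bound, *irpH* is not transcribed.
So IrpH is not produced.
With repressor MorS bound, *nerC* is not transcribed.
So NerC is not produced.
Required activator WexC is absent, so *mibQ* is not transcribed.
So MibQ is not produced.
With no repressor bound, *torT* is transcribed.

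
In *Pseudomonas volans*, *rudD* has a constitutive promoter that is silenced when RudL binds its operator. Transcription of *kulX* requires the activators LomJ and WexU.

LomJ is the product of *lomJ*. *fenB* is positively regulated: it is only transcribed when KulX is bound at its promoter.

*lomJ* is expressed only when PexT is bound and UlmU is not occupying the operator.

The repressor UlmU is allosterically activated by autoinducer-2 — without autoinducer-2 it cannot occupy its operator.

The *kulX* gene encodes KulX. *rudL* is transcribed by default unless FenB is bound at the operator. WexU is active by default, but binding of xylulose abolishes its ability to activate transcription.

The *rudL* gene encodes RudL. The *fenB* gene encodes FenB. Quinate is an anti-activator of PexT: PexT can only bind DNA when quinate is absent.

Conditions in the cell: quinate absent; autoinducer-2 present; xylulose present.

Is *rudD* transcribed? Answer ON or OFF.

Autoinducer-2 is present, so UlmU is active.
Quinate is absent, so PexT is active.
With repressor UlmU bound, *lomJ* is not transcribed.
So LomJ is not produced.
Xylulose is present, so WexU is inactive.
Required activator LomJ is absent, so *kulX* is not transcribed.
So KulX is not produced.
Required activator KulX is absent, so *fenB* is not transcribed.
So FenB is not produced.
With no repressor bound, *rudL* is transcribed.
So RudL is produced and active.
With repressor RudL bound, *rudD* is not transcribed.

OFF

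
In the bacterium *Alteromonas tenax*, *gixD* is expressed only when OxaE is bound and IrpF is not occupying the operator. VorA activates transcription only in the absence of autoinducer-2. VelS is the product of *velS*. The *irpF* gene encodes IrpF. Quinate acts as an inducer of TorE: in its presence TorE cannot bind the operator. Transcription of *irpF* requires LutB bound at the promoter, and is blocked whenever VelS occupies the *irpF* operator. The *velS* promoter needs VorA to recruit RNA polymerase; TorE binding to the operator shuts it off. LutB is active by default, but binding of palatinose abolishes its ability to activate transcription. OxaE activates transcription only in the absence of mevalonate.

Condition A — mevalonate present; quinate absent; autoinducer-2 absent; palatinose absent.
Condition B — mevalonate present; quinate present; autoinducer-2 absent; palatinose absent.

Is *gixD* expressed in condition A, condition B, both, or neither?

Condition A:
Mevalonate is present, so OxaE is inactive.
Quinate is absent, so TorE is active.
Autoinducer-2 is absent, so VorA is active.
With repressor TorE bound, *velS* is not transcribed.
So VelS is not produced.
Palatinose is absent, so LutB is active.
No repressor is bound and LutB is active, so *irpF* is transcribed.
So IrpF is produced and active.
With repressor IrpF bound, *gixD* is not transcribed.
→ *gixD* is OFF in A.
Condition B:
Mevalonate is present, so OxaE is inactive.
Quinate is present, so TorE is inactive.
Autoinducer-2 is absent, so VorA is active.
No repressor is bound and VorA is active, so *velS* is transcribed.
So VelS is produced and active.
Palatinose is absent, so LutB is active.
With repressor VelS bound, *irpF* is not transcribed.
So IrpF is not produced.
Required activator OxaE is absent, so *gixD* is not transcribed.
→ *gixD* is OFF in B.

neither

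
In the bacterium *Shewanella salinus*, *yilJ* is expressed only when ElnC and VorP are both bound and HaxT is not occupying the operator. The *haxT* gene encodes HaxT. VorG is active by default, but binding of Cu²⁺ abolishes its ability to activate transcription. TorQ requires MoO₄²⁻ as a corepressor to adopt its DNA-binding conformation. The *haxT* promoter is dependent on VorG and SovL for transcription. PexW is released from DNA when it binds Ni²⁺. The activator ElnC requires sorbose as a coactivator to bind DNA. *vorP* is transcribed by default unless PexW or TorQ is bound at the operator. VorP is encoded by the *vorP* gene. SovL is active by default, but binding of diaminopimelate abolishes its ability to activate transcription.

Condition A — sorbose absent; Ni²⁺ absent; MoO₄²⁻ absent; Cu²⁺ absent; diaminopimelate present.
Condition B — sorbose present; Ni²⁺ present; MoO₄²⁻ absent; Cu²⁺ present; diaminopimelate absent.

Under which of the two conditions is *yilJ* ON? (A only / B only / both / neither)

Condition A:
Sorbose is absent, so ElnC is inactive.
Ni²⁺ is absent, so PexW is active.
MoO₄²⁻ is absent, so TorQ is inactive.
With repressor PexW bound, *vorP* is not transcribed.
So VorP is not produced.
Cu²⁺ is absent, so VorG is active.
Diaminopimelate is present, so SovL is inactive.
Required activator SovL is absent, so *haxT* is not transcribed.
So HaxT is not produced.
Required activator ElnC is absent, so *yilJ* is not transcribed.
→ *yilJ* is OFF in A.
Condition B:
Sorbose is present, so ElnC is active.
Ni²⁺ is present, so PexW is inactive.
MoO₄²⁻ is absent, so TorQ is inactive.
With no repressor bound, *vorP* is transcribed.
So VorP is produced and active.
Cu²⁺ is present, so VorG is inactive.
Diaminopimelate is absent, so SovL is active.
Required activator VorG is absent, so *haxT* is not transcribed.
So HaxT is not produced.
No repressor is bound and ElnC and VorP are active, so *yilJ* is transcribed.
→ *yilJ* is ON in B.

B only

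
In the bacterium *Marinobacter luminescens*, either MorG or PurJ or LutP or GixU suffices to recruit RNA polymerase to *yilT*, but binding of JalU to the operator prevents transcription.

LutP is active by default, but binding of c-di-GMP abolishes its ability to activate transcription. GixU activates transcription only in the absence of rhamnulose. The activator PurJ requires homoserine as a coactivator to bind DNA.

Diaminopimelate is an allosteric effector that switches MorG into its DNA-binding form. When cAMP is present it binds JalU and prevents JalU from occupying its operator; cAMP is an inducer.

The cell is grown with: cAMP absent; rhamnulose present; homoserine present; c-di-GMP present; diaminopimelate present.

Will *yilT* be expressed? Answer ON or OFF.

OFF

cAMP is absent, so JalU is active.
Diaminopimelate is present, so MorG is active.
Homoserine is present, so PurJ is active.
c-di-GMP is present, so LutP is inactive.
Rhamnulose is present, so GixU is inactive.
With repressor JalU bound, *yilT* is not transcribed.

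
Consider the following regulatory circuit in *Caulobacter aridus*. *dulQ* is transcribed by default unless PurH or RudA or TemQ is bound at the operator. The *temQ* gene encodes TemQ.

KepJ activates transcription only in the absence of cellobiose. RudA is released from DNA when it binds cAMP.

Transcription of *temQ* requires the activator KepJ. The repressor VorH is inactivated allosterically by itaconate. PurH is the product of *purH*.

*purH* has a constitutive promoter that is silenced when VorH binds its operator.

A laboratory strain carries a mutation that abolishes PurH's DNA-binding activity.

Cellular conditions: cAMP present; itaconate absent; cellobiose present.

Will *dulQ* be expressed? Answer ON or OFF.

ON

PurH is non-functional in this strain, so it has no effect.
cAMP is present, so RudA is inactive.
Cellobiose is present, so KepJ is inactive.
Required activator KepJ is absent, so *temQ* is not transcribed.
So TemQ is not produced.
With no repressor bound, *dulQ* is transcribed.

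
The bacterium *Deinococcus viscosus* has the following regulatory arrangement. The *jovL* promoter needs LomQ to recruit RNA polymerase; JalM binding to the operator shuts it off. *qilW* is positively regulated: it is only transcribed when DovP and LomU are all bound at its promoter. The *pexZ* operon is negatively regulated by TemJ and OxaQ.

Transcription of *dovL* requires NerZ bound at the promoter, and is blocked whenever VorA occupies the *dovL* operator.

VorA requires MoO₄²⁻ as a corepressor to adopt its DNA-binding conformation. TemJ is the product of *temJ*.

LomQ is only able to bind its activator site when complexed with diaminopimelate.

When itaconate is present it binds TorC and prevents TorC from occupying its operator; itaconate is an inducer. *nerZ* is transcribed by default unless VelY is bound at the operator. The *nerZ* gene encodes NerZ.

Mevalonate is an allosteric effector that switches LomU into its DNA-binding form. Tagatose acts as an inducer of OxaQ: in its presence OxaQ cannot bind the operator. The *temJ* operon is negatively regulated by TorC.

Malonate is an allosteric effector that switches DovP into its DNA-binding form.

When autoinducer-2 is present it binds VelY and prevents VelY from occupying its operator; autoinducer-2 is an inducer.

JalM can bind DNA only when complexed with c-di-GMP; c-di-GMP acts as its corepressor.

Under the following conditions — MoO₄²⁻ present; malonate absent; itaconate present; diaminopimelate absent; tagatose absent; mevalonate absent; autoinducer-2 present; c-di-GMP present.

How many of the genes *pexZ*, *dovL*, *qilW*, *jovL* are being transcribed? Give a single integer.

Itaconate is present, so TorC is inactive.
With no repressor bound, *temJ* is transcribed.
So TemJ is produced and active.
Tagatose is absent, so OxaQ is active.
With repressor TemJ bound, *pexZ* is not transcribed.
→ *pexZ* is OFF.
Autoinducer-2 is present, so VelY is inactive.
With no repressor bound, *nerZ* is transcribed.
So NerZ is produced and active.
MoO₄²⁻ is present, so VorA is active.
With repressor VorA bound, *dovL* is not transcribed.
→ *dovL* is OFF.
Malonate is absent, so DovP is inactive.
Mevalonate is absent, so LomU is inactive.
Required activator DovP is absent, so *qilW* is not transcribed.
→ *qilW* is OFF.
c-di-GMP is present, so JalM is active.
Diaminopimelate is absent, so LomQ is inactive.
With repressor JalM bound, *jovL* is not transcribed.
→ *jovL* is OFF.
0 of the 4 genes are transcribed.

0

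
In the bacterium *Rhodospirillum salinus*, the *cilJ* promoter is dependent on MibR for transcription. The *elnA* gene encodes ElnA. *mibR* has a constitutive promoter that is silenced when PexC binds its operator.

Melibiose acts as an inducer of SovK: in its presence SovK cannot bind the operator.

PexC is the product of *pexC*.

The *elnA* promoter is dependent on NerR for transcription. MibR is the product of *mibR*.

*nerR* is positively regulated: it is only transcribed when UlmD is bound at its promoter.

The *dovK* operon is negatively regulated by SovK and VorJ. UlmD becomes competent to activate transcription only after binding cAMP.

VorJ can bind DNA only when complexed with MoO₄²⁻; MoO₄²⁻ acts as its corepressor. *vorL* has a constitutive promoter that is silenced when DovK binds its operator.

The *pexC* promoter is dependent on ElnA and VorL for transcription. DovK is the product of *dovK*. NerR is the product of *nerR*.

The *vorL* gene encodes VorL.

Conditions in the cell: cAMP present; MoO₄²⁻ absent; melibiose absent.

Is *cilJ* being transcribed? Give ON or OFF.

cAMP is present, so UlmD is active.
No repressor is bound and UlmD is active, so *nerR* is transcribed.
So NerR is produced and active.
No repressor is bound and NerR is active, so *elnA* is transcribed.
So ElnA is produced and active.
Melibiose is absent, so SovK is active.
MoO₄²⁻ is absent, so VorJ is inactive.
With repressor SovK bound, *dovK* is not transcribed.
So DovK is not produced.
With no repressor bound, *vorL* is transcribed.
So VorL is produced and active.
No repressor is bound and ElnA and VorL are active, so *pexC* is transcribed.
So PexC is produced and active.
With repressor PexC bound, *mibR* is not transcribed.
So MibR is not produced.
Required activator MibR is absent, so *cilJ* is not transcribed.

OFF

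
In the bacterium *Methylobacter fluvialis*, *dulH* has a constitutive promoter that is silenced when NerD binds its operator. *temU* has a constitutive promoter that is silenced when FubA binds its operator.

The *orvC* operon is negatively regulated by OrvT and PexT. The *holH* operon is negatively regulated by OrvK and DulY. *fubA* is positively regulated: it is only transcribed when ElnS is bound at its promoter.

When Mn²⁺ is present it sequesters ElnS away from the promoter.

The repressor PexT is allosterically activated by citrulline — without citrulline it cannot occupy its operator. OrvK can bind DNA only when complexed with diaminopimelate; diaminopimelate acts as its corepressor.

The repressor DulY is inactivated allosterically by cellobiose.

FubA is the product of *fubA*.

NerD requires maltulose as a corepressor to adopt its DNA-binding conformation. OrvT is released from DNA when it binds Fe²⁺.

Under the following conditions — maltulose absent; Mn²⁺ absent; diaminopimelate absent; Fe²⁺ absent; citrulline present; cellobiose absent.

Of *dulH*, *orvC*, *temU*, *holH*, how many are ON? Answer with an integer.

Maltulose is absent, so NerD is inactive.
With no repressor bound, *dulH* is transcribed.
→ *dulH* is ON.
Fe²⁺ is absent, so OrvT is active.
Citrulline is present, so PexT is active.
With repressor OrvT bound, *orvC* is not transcribed.
→ *orvC* is OFF.
Mn²⁺ is absent, so ElnS is active.
No repressor is bound and ElnS is active, so *fubA* is transcribed.
So FubA is produced and active.
With repressor FubA bound, *temU* is not transcribed.
→ *temU* is OFF.
Diaminopimelate is absent, so OrvK is inactive.
Cellobiose is absent, so DulY is active.
With repressor DulY bound, *holH* is not transcribed.
→ *holH* is OFF.
1 of the 4 genes is transcribed.

1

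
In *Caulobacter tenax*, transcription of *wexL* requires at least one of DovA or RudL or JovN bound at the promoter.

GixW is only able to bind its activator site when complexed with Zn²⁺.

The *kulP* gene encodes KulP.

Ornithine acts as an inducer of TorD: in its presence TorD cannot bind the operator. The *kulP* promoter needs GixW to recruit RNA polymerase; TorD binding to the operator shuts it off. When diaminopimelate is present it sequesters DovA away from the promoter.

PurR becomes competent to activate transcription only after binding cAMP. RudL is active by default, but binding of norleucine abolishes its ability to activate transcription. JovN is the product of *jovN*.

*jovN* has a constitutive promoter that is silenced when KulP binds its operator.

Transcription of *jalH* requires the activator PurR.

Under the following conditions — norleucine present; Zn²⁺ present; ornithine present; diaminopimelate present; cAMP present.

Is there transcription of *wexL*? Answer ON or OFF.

Diaminopimelate is present, so DovA is inactive.
Norleucine is present, so RudL is inactive.
Zn²⁺ is present, so GixW is active.
Ornithine is present, so TorD is inactive.
No repressor is bound and GixW is active, so *kulP* is transcribed.
So KulP is produced and active.
With repressor KulP bound, *jovN* is not transcribed.
So JovN is not produced.
No activator is available at the *wexL* promoter, so *wexL* is not transcribed.

OFF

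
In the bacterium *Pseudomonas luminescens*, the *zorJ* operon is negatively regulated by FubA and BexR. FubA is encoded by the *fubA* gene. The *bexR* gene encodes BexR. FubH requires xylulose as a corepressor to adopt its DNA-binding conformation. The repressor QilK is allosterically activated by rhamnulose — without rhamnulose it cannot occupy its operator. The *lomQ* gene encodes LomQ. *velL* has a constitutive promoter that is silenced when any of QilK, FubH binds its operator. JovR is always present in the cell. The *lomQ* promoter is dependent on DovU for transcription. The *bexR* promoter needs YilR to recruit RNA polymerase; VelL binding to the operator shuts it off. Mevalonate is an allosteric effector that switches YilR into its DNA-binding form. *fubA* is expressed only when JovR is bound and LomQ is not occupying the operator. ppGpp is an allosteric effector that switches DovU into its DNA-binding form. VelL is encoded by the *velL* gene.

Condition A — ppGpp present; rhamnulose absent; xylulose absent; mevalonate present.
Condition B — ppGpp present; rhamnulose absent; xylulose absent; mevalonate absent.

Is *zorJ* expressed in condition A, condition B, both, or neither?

both

Condition A:
JovR is produced constitutively and is active.
ppGpp is present, so DovU is active.
No repressor is bound and DovU is active, so *lomQ* is transcribed.
So LomQ is produced and active.
With repressor LomQ bound, *fubA* is not transcribed.
So FubA is not produced.
Rhamnulose is absent, so QilK is inactive.
Xylulose is absent, so FubH is inactive.
With no repressor bound, *velL* is transcribed.
So VelL is produced and active.
Mevalonate is present, so YilR is active.
With repressor VelL bound, *bexR* is not transcribed.
So BexR is not produced.
With no repressor bound, *zorJ* is transcribed.
→ *zorJ* is ON in A.
Condition B:
JovR is produced constitutively and is active.
ppGpp is present, so DovU is active.
No repressor is bound and DovU is active, so *lomQ* is transcribed.
So LomQ is produced and active.
With repressor LomQ bound, *fubA* is not transcribed.
So FubA is not produced.
Rhamnulose is absent, so QilK is inactive.
Xylulose is absent, so FubH is inactive.
With no repressor bound, *velL* is transcribed.
So VelL is produced and active.
Mevalonate is absent, so YilR is inactive.
With repressor VelL bound, *bexR* is not transcribed.
So BexR is not produced.
With no repressor bound, *zorJ* is transcribed.
→ *zorJ* is ON in B.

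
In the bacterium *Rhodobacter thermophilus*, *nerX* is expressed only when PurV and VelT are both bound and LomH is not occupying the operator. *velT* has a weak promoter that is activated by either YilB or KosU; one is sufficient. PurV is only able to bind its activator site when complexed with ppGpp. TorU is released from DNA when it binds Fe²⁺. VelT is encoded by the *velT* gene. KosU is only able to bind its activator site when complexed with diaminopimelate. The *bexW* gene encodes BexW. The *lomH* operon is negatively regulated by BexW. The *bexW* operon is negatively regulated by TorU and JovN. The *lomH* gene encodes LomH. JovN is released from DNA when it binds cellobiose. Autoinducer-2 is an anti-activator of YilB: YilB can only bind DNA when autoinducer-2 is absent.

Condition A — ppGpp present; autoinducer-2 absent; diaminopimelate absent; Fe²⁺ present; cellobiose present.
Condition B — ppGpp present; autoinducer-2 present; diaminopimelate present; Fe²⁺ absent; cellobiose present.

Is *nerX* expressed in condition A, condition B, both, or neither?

Condition A:
ppGpp is present, so PurV is active.
Autoinducer-2 is absent, so YilB is active.
Diaminopimelate is absent, so KosU is inactive.
Activator YilB is present, so *velT* is transcribed.
So VelT is produced and active.
Fe²⁺ is present, so TorU is inactive.
Cellobiose is present, so JovN is inactive.
With no repressor bound, *bexW* is transcribed.
So BexW is produced and active.
With repressor BexW bound, *lomH* is not transcribed.
So LomH is not produced.
No repressor is bound and PurV and VelT are active, so *nerX* is transcribed.
→ *nerX* is ON in A.
Condition B:
ppGpp is present, so PurV is active.
Autoinducer-2 is present, so YilB is inactive.
Diaminopimelate is present, so KosU is active.
Activator KosU is present, so *velT* is transcribed.
So VelT is produced and active.
Fe²⁺ is absent, so TorU is active.
Cellobiose is present, so JovN is inactive.
With repressor TorU bound, *bexW* is not transcribed.
So BexW is not produced.
With no repressor bound, *lomH* is transcribed.
So LomH is produced and active.
With repressor LomH bound, *nerX* is not transcribed.
→ *nerX* is OFF in B.

A only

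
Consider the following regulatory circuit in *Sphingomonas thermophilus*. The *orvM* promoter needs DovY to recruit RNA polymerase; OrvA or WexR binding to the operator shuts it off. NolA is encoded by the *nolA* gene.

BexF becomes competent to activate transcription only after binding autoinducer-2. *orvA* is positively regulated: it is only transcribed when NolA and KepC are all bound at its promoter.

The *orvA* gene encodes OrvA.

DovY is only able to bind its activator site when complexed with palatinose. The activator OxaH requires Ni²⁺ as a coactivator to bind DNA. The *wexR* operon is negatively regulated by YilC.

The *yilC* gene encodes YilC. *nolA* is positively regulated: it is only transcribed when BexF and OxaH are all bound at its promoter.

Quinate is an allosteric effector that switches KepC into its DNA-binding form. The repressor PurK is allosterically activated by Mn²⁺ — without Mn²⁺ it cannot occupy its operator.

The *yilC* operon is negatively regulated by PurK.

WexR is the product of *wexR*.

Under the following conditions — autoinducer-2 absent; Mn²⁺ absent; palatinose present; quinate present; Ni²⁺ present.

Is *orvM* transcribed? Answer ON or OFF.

Autoinducer-2 is absent, so BexF is inactive.
Ni²⁺ is present, so OxaH is active.
Required activator BexF is absent, so *nolA* is not transcribed.
So NolA is not produced.
Quinate is present, so KepC is active.
Required activator NolA is absent, so *orvA* is not transcribed.
So OrvA is not produced.
Mn²⁺ is absent, so PurK is inactive.
With no repressor bound, *yilC* is transcribed.
So YilC is produced and active.
With repressor YilC bound, *wexR* is not transcribed.
So WexR is not produced.
Palatinose is present, so DovY is active.
No repressor is bound and DovY is active, so *orvM* is transcribed.

ON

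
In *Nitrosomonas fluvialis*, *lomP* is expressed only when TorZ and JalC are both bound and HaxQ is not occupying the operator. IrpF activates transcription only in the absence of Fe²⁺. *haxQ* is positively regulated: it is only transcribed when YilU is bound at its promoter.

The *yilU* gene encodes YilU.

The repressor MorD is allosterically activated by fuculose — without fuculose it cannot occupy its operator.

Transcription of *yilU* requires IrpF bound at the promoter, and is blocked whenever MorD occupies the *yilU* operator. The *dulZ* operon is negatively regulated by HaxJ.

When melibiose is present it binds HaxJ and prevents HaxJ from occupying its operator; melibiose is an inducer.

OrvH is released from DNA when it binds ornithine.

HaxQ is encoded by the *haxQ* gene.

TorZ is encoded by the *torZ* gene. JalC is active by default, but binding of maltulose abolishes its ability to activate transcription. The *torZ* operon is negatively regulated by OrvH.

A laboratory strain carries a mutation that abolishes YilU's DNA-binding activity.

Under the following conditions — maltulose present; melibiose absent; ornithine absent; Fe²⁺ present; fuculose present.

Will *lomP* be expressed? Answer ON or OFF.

Ornithine is absent, so OrvH is active.
With repressor OrvH bound, *torZ* is not transcribed.
So TorZ is not produced.
YilU is non-functional in this strain, so it has no effect.
Required activator YilU is absent, so *haxQ* is not transcribed.
So HaxQ is not produced.
Maltulose is present, so JalC is inactive.
Required activator TorZ is absent, so *lomP* is not transcribed.

OFF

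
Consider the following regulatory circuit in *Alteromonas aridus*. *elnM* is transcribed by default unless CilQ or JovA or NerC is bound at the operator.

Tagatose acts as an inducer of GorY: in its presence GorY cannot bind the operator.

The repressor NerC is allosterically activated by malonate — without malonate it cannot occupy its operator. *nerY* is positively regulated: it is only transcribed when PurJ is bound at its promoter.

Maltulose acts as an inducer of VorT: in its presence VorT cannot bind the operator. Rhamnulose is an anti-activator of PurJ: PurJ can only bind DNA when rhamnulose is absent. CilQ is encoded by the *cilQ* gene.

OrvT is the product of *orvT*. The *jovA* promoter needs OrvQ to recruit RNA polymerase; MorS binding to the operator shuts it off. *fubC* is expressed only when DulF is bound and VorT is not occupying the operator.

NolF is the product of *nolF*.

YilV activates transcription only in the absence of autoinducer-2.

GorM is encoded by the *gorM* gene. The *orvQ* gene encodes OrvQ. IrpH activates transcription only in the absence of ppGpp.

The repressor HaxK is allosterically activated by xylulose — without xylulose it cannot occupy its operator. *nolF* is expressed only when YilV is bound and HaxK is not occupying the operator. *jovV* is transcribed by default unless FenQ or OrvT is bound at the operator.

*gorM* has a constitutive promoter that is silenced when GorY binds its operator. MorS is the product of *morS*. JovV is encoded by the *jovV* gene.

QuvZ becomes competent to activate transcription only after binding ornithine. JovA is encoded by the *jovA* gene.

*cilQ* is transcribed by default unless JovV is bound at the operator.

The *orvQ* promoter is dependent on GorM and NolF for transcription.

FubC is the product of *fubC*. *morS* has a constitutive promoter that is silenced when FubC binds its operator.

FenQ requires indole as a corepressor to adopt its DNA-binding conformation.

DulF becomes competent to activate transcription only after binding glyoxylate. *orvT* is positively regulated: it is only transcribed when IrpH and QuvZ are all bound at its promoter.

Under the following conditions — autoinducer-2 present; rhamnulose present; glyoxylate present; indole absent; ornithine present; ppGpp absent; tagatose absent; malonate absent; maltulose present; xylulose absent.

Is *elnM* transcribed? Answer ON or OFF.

OFF

Indole is absent, so FenQ is inactive.
ppGpp is absent, so IrpH is active.
Ornithine is present, so QuvZ is active.
No repressor is bound and IrpH and QuvZ are active, so *orvT* is transcribed.
So OrvT is produced and active.
With repressor OrvT bound, *jovV* is not transcribed.
So JovV is not produced.
With no repressor bound, *cilQ* is transcribed.
So CilQ is produced and active.
Tagatose is absent, so GorY is active.
With repressor GorY bound, *gorM* is not transcribed.
So GorM is not produced.
Autoinducer-2 is present, so YilV is inactive.
Xylulose is absent, so HaxK is inactive.
Required activator YilV is absent, so *nolF* is not transcribed.
So NolF is not produced.
Required activator GorM is absent, so *orvQ* is not transcribed.
So OrvQ is not produced.
Glyoxylate is present, so DulF is active.
Maltulose is present, so VorT is inactive.
No repressor is bound and DulF is active, so *fubC* is transcribed.
So FubC is produced and active.
With repressor FubC bound, *morS* is not transcribed.
So MorS is not produced.
Required activator OrvQ is absent, so *jovA* is not transcribed.
So JovA is not produced.
Malonate is absent, so NerC is inactive.
With repressor CilQ bound, *elnM* is not transcribed.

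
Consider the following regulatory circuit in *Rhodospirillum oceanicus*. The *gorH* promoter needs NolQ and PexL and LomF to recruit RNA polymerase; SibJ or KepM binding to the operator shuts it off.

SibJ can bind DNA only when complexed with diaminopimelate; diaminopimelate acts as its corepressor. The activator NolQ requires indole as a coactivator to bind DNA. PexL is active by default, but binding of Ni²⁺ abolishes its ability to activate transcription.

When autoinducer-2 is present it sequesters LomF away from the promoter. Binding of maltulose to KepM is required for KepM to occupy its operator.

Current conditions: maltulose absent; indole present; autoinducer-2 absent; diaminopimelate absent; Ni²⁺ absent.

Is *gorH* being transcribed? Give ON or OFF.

Indole is present, so NolQ is active.
Diaminopimelate is absent, so SibJ is inactive.
Maltulose is absent, so KepM is inactive.
Ni²⁺ is absent, so PexL is active.
Autoinducer-2 is absent, so LomF is active.
No repressor is bound and NolQ and PexL and LomF are active, so *gorH* is transcribed.

ON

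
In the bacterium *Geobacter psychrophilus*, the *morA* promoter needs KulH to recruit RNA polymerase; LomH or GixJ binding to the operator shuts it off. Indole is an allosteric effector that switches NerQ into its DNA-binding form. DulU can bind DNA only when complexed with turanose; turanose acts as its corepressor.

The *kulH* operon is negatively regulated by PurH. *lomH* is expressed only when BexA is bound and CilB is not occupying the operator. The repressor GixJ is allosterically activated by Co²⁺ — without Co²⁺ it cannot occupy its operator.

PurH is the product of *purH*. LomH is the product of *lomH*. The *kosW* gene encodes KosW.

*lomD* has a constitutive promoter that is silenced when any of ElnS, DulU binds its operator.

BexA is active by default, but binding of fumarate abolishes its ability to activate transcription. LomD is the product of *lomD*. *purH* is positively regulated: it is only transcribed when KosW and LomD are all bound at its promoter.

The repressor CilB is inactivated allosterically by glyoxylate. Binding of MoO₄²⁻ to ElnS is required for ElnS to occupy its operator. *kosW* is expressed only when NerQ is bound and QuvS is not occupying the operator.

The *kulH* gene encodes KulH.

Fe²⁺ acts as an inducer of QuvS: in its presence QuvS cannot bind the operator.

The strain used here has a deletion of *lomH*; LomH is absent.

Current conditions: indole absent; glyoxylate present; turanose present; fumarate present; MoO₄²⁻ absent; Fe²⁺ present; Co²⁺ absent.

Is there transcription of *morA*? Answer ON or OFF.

ON

LomH is non-functional in this strain, so it has no effect.
Fe²⁺ is present, so QuvS is inactive.
Indole is absent, so NerQ is inactive.
Required activator NerQ is absent, so *kosW* is not transcribed.
So KosW is not produced.
MoO₄²⁻ is absent, so ElnS is inactive.
Turanose is present, so DulU is active.
With repressor DulU bound, *lomD* is not transcribed.
So LomD is not produced.
Required activator KosW is absent, so *purH* is not transcribed.
So PurH is not produced.
With no repressor bound, *kulH* is transcribed.
So KulH is produced and active.
Co²⁺ is absent, so GixJ is inactive.
No repressor is bound and KulH is active, so *morA* is transcribed.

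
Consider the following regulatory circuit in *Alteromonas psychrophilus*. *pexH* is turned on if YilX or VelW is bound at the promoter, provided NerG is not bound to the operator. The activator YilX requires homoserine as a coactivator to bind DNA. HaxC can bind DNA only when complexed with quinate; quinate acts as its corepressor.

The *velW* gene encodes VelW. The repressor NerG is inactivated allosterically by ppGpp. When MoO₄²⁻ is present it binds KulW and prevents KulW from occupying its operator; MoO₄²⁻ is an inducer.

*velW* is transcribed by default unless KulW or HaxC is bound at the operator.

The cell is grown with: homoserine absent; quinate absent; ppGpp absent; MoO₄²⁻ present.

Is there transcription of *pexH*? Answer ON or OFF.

OFF

Homoserine is absent, so YilX is inactive.
ppGpp is absent, so NerG is active.
MoO₄²⁻ is present, so KulW is inactive.
Quinate is absent, so HaxC is inactive.
With no repressor bound, *velW* is transcribed.
So VelW is produced and active.
With repressor NerG bound, *pexH* is not transcribed.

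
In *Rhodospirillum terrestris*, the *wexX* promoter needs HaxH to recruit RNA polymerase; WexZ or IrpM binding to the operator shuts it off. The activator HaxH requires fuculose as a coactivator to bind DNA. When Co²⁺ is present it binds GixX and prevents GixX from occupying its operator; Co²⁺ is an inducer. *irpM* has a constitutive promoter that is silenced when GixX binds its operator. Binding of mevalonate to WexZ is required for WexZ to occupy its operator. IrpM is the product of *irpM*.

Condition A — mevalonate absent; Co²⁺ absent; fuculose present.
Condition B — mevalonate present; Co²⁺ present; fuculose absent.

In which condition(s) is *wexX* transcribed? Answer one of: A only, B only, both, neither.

Condition A:
Mevalonate is absent, so WexZ is inactive.
Co²⁺ is absent, so GixX is active.
With repressor GixX bound, *irpM* is not transcribed.
So IrpM is not produced.
Fuculose is present, so HaxH is active.
No repressor is bound and HaxH is active, so *wexX* is transcribed.
→ *wexX* is ON in A.
Condition B:
Mevalonate is present, so WexZ is active.
Co²⁺ is present, so GixX is inactive.
With no repressor bound, *irpM* is transcribed.
So IrpM is produced and active.
Fuculose is absent, so HaxH is inactive.
With repressor WexZ bound, *wexX* is not transcribed.
→ *wexX* is OFF in B.

A only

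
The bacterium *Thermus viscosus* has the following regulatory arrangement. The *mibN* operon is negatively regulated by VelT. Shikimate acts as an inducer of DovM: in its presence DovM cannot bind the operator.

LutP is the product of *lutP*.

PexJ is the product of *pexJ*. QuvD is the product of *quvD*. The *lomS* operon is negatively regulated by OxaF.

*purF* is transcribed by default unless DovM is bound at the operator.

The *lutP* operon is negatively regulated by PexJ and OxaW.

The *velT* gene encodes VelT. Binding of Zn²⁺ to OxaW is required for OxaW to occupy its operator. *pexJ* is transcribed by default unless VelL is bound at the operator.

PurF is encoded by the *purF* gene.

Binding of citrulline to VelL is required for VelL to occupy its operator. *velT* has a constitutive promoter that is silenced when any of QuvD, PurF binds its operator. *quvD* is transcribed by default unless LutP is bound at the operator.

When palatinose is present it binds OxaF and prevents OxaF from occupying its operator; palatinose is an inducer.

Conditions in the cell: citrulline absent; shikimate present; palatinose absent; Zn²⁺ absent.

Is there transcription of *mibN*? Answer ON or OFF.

Citrulline is absent, so VelL is inactive.
With no repressor bound, *pexJ* is transcribed.
So PexJ is produced and active.
Zn²⁺ is absent, so OxaW is inactive.
With repressor PexJ bound, *lutP* is not transcribed.
So LutP is not produced.
With no repressor bound, *quvD* is transcribed.
So QuvD is produced and active.
Shikimate is present, so DovM is inactive.
With no repressor bound, *purF* is transcribed.
So PurF is produced and active.
With repressor QuvD bound, *velT* is not transcribed.
So VelT is not produced.
With no repressor bound, *mibN* is transcribed.

ON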